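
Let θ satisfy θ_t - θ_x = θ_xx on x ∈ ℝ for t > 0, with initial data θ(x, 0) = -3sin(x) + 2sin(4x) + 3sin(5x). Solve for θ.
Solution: Change to a moving frame: let η = x + t, σ = t and write θ(x,t) = u(η,σ).
By the chain rule θ_t = u_σ + u_η, θ_x = u_η, θ_xx = u_ηη.
Then θ_t - θ_x = u_σ: the advection term cancels and the PDE becomes the heat equation u_σ = u_ηη on η ∈ ℝ.
Initial data: u(η,0) = θ(η,0) = -3sin(η) + 2sin(4η) + 3sin(5η).
On η ∈ ℝ each mode satisfies (sin(nη))″ = -n² sin(nη), so exp(-n²σ) sin(nη) solves the heat equation; by superposition u(η,σ) = Σ c_n exp(-n²σ) sin(nη).
Reading off the coefficients: c_1=-3, c_4=2, c_5=3, so u(η,σ) = -3exp(-σ)sin(η) + 2exp(-16σ)sin(4η) + 3exp(-25σ)sin(5η).
Substituting back η = x + t, σ = t: θ(x,t) = u(x + t, t).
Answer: θ(x, t) = -3exp(-t)sin(t + x) + 2exp(-16t)sin(4t + 4x) + 3exp(-25t)sin(5t + 5x)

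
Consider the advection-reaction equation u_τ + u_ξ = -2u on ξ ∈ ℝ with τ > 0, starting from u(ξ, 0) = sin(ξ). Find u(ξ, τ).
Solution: Substitute u = exp(-2τ)w.
Then u_τ = exp(-2τ)(w_τ - 2w), u_ξ = exp(-2τ)w_ξ; substituting and dividing by exp(-2τ), the lower-order terms cancel: w_τ + w_ξ = 0 (standard advection equation).
Data for w: w(ξ,0) = u(ξ,0) = sin(ξ).
By characteristics (dξ/dτ = 1), w(ξ,τ) = f(ξ - τ) with f = w(·, 0).
So w(ξ,τ) = sin(ξ - τ), and u(ξ,τ) = exp(-2τ)w(ξ,τ).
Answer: u(ξ, τ) = exp(-2τ)sin(ξ - τ)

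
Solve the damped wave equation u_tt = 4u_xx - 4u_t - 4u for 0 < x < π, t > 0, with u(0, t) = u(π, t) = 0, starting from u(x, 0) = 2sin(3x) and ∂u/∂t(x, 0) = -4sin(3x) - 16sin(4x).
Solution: Substitute u = exp(-2t)w.
Then u_t = exp(-2t)(w_t - 2w), u_tt = exp(-2t)(w_tt - 4w_t + 4w), u_xx = exp(-2t)w_xx; substituting and dividing by exp(-2t), the lower-order terms cancel: w_tt = 4w_xx (standard wave equation).
Data for w: w(x,0) = u(x,0) = 2sin(3x); w_t(x,0) = u_t(x,0) + 2u(x,0) = -16sin(4x). The boundary conditions carry over: w(0,t) = w(π,t) = 0.
Separating variables: w = Σ [A_n cos(ω_n t) + B_n sin(ω_n t)] sin(nx), ω_n = 2n. From ICs (B_n = velocity coefficient / ω_n): A_3=2, B_4=-2.
So w(x,t) = -2sin(8t)sin(4x) + 2sin(3x)cos(6t), and u(x,t) = exp(-2t)w(x,t).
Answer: u(x, t) = -2exp(-2t)sin(8t)sin(4x) + 2exp(-2t)sin(3x)cos(6t)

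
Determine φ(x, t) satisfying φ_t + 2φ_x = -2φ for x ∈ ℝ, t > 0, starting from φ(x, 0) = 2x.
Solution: Substitute φ = exp(-2t)u, i.e. u = exp(2t)φ.
By the product rule, φ_t = exp(-2t)(u_t - 2u), φ_x = exp(-2t)u_x.
Substituting into the PDE and dividing by exp(-2t): u_t - 2u + 2u_x = -2u.
The lower-order terms cancel, leaving the standard advection equation u_t + 2u_x = 0.
Initial data for u: u(x,0) = φ(x,0) = 2x.
Solve for u:
  By method of characteristics (waves move right with speed 2):
  Along characteristics x - 2t = const, u is constant, so u(x,t) = f(x - 2t) with f = u(·, 0).
Hence u(x,t) = -4t + 2x.
Transform back: φ(x,t) = exp(-2t)u(x,t).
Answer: φ(x, t) = -4texp(-2t) + 2xexp(-2t)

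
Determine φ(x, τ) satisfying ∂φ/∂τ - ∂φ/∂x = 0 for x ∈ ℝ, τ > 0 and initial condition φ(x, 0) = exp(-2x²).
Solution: By method of characteristics (waves move left with speed 1):
Along characteristics x + τ = const, φ is constant, so φ(x,τ) = f(x + τ) with f = φ(·, 0).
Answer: φ(x, τ) = exp(-2(x + τ)²)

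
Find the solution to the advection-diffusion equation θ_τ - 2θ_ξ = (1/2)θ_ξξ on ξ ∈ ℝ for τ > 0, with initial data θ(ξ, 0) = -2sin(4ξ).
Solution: Moving frame: η = ξ + 2τ, σ = τ, θ = u(η,σ), so θ_τ = u_σ + 2u_η and θ_ξξ = u_ηη.
Hence θ_τ - 2θ_ξ = u_σ and the PDE becomes the heat equation u_σ = (1/2)u_ηη on η ∈ ℝ.
Initial data: u(η,0) = θ(η,0) = -2sin(4η). Each mode sin(nη) decays as exp(-n²σ/2) on ℝ, so u(η,σ) = Σ c_n exp(-n²σ/2) sin(nη) with c_4=-2: u(η,σ) = -2exp(-8σ)sin(4η).
Substituting back: θ(ξ,τ) = u(ξ + 2τ, τ).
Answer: θ(ξ, τ) = -2exp(-8τ)sin(4ξ + 8τ)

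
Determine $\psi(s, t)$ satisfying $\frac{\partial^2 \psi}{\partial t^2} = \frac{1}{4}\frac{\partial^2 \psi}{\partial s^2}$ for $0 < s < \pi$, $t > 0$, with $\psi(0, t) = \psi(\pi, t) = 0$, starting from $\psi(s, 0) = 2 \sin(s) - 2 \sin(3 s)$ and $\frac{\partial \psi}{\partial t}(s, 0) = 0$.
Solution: Using separation of variables $\psi = X(s)T(t)$:
Eigenfunctions: $\sin(ns)$, $n = 1, 2, 3, \ldots$
General solution: $\psi(s, t) = \sum [A_n \cos(n t/2) + B_n \sin(n t/2)] \sin(ns)$
From $\psi(s,0) = 2 \sin(s) - 2 \sin(3 s)$: $A_1=2, A_3=-2$. From $\psi_t(s,0) = 0$: all $B_n = 0$.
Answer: $\psi(s, t) = 2 \sin(s) \cos(t/2) - 2 \sin(3 s) \cos(3 t/2)$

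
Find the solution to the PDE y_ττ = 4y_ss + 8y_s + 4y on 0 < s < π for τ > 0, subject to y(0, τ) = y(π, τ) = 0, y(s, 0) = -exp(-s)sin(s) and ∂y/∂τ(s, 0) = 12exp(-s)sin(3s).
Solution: Substitute y = exp(-s)u, i.e. u = exp(s)y.
By the product rule, y_s = exp(-s)(u_s - u), y_ss = exp(-s)(u_ss - 2u_s + u), y_ττ = exp(-s)u_ττ.
Substituting into the PDE and dividing by exp(-s): u_ττ = 4(u_ss - 2u_s + u) + 8(u_s - u) + 4u.
The lower-order terms cancel, leaving the standard wave equation u_ττ = 4u_ss.
Initial data for u: u(s,0) = exp(s)y(s,0) = -sin(s); u_τ(s,0) = exp(s)y_τ(s,0) = 12sin(3s). The boundary conditions carry over: u(0,τ) = u(π,τ) = 0.
Solve for u:
  Using separation of variables u = X(s)T(τ):
  Eigenfunctions: sin(ns), n = 1, 2, 3, ...
  General solution: u(s, τ) = Σ [A_n cos(2n τ) + B_n sin(2n τ)] sin(ns)
  From u(s,0) = -sin(s): A_1=-1. From u_τ(s,0) = 12sin(3s), using u_τ(s,0) = Σ ω_n B_n sin(ns) with ω_n = 2n: B_3 = 12/6 = 2.
Hence u(s,τ) = -sin(s)cos(2τ) + 2sin(3s)sin(6τ).
Transform back: y(s,τ) = exp(-s)u(s,τ).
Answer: y(s, τ) = -exp(-s)sin(s)cos(2τ) + 2exp(-s)sin(3s)sin(6τ)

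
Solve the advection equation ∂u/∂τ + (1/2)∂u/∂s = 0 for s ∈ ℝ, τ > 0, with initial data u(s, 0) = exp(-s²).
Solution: By method of characteristics (waves move right with speed 1/2):
Along characteristics s - (1/2)τ = const, u is constant, so u(s,τ) = f(s - (1/2)τ) with f = u(·, 0).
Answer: u(s, τ) = exp(-(s - τ/2)²)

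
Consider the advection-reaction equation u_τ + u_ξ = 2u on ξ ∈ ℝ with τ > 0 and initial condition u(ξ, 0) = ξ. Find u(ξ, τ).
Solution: Substitute u = exp(2τ)w, i.e. w = exp(-2τ)u.
By the product rule, u_τ = exp(2τ)(w_τ + 2w), u_ξ = exp(2τ)w_ξ.
Substituting into the PDE and dividing by exp(2τ): w_τ + 2w + w_ξ = 2w.
The lower-order terms cancel, leaving the standard advection equation w_τ + w_ξ = 0.
Initial data for w: w(ξ,0) = u(ξ,0) = ξ.
Solve for w:
  By method of characteristics (waves move right with speed 1):
  Along characteristics ξ - τ = const, w is constant, so w(ξ,τ) = f(ξ - τ) with f = w(·, 0).
Hence w(ξ,τ) = ξ - τ.
Transform back: u(ξ,τ) = exp(2τ)w(ξ,τ).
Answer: u(ξ, τ) = ξexp(2τ) - τexp(2τ)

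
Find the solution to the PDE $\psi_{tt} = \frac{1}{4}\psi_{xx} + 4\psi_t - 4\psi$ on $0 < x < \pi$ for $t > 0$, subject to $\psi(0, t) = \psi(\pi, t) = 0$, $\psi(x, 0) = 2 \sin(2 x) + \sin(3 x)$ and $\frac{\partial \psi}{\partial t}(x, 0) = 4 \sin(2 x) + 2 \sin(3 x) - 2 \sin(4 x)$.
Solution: Substitute $\psi = e^{2t}u$, i.e. $u = e^{-2t}\psi$.
By the product rule, $\psi_t = e^{2t}(u_t + 2u)$, $\psi_{tt} = e^{2t}(u_{tt} + 4u_t + 4u)$, $\psi_{xx} = e^{2t}u_{xx}$.
Substituting into the PDE and dividing by $e^{2t}$: $u_{tt} + 4u_t + 4u = \frac{1}{4}u_{xx} + 4(u_t + 2u) - 4u$.
The lower-order terms cancel, leaving the standard wave equation $u_{tt} = \frac{1}{4}u_{xx}$.
Initial data for $u$: $u(x,0) = \psi(x,0) = 2 \sin(2 x) + \sin(3 x)$; $u_t(x,0) = \psi_t(x,0) - 2\psi(x,0) = -2 \sin(4 x)$. The boundary conditions carry over: $u(0,t) = u(\pi,t) = 0$.
Solve for $u$:
  Using separation of variables $u = X(x)T(t)$:
  Eigenfunctions: $\sin(nx)$, $n = 1, 2, 3, \ldots$
  General solution: $u(x, t) = \sum [A_n \cos(n t/2) + B_n \sin(n t/2)] \sin(nx)$
  From $u(x,0) = 2 \sin(2 x) + \sin(3 x)$: $A_2=2, A_3=1$. From $u_t(x,0) = -2 \sin(4 x)$, using $u_t(x,0) = \sum \omega_n B_n \sin(nx)$ with $\omega_n = n/2$: $B_4 = (-2)/2 = -1$.
Hence $u(x,t) = - \sin(2 t) \sin(4 x) + 2 \sin(2 x) \cos(t) + \sin(3 x) \cos(3 t/2)$.
Transform back: $\psi(x,t) = e^{2t}u(x,t)$.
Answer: $\psi(x, t) = - e^{2 t} \sin(2 t) \sin(4 x) + 2 e^{2 t} \sin(2 x) \cos(t) + e^{2 t} \sin(3 x) \cos(3 t/2)$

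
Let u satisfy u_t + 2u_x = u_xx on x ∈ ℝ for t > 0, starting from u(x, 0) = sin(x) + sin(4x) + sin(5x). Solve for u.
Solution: Moving frame: η = x - 2t, σ = t, u = w(η,σ), so u_t = w_σ - 2w_η and u_xx = w_ηη.
Hence u_t + 2u_x = w_σ and the PDE becomes the heat equation w_σ = w_ηη on η ∈ ℝ.
Initial data: w(η,0) = u(η,0) = sin(η) + sin(4η) + sin(5η). Each mode sin(nη) decays as exp(-n²σ) on ℝ, so w(η,σ) = Σ c_n exp(-n²σ) sin(nη) with c_1=1, c_4=1, c_5=1: w(η,σ) = exp(-σ)sin(η) + exp(-16σ)sin(4η) + exp(-25σ)sin(5η).
Substituting back: u(x,t) = w(x - 2t, t).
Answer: u(x, t) = -exp(-t)sin(2t - x) - exp(-16t)sin(8t - 4x) - exp(-25t)sin(10t - 5x)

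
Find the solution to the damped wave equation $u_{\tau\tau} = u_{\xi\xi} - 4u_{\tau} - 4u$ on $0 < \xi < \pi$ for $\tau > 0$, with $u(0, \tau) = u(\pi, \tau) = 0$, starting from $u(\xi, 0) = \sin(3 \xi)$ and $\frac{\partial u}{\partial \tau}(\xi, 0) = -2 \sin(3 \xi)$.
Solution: Substitute $u = e^{-2\tau}w$.
Then $u_{\tau} = e^{-2\tau}(w_{\tau} - 2w)$, $u_{\tau\tau} = e^{-2\tau}(w_{\tau\tau} - 4w_{\tau} + 4w)$, $u_{\xi\xi} = e^{-2\tau}w_{\xi\xi}$; substituting and dividing by $e^{-2\tau}$, the lower-order terms cancel: $w_{\tau\tau} = w_{\xi\xi}$ (standard wave equation).
Data for $w$: $w(\xi,0) = u(\xi,0) = \sin(3 \xi)$; $w_{\tau}(\xi,0) = u_{\tau}(\xi,0) + 2u(\xi,0) = 0$. The boundary conditions carry over: $w(0,\tau) = w(\pi,\tau) = 0$.
Separating variables: $w = \sum [A_n \cos(\omega_n \tau) + B_n \sin(\omega_n \tau)] \sin(n\xi)$, $\omega_n = n$. From ICs: $A_3=1$.
So $w(\xi,\tau) = \sin(3 \xi) \cos(3 \tau)$, and $u(\xi,\tau) = e^{-2\tau}w(\xi,\tau)$.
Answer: $u(\xi, \tau) = e^{-2 \tau} \sin(3 \xi) \cos(3 \tau)$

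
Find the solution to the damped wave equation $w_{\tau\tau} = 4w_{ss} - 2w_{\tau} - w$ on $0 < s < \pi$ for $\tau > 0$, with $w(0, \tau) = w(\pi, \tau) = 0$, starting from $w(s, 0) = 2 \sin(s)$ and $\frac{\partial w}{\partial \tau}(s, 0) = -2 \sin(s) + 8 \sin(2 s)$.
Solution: Substitute $w = e^{-\tau}u$, i.e. $u = e^{\tau}w$.
By the product rule, $w_{\tau} = e^{-\tau}(u_{\tau} - u)$, $w_{\tau\tau} = e^{-\tau}(u_{\tau\tau} - 2u_{\tau} + u)$, $w_{ss} = e^{-\tau}u_{ss}$.
Substituting into the PDE and dividing by $e^{-\tau}$: $u_{\tau\tau} - 2u_{\tau} + u = 4u_{ss} - 2(u_{\tau} - u) - u$.
The lower-order terms cancel, leaving the standard wave equation $u_{\tau\tau} = 4u_{ss}$.
Initial data for $u$: $u(s,0) = w(s,0) = 2 \sin(s)$; $u_{\tau}(s,0) = w_{\tau}(s,0) + w(s,0) = 8 \sin(2 s)$. The boundary conditions carry over: $u(0,\tau) = u(\pi,\tau) = 0$.
Solve for $u$:
  Using separation of variables $u = X(s)T(\tau)$:
  Eigenfunctions: $\sin(ns)$, $n = 1, 2, 3, \ldots$
  General solution: $u(s, \tau) = \sum [A_n \cos(2n \tau) + B_n \sin(2n \tau)] \sin(ns)$
  From $u(s,0) = 2 \sin(s)$: $A_1=2$. From $u_{\tau}(s,0) = 8 \sin(2 s)$, using $u_{\tau}(s,0) = \sum \omega_n B_n \sin(ns)$ with $\omega_n = 2n$: $B_2 = 8/4 = 2$.
Hence $u(s,\tau) = 2 \sin(s) \cos(2 \tau) + 2 \sin(2 s) \sin(4 \tau)$.
Transform back: $w(s,\tau) = e^{-\tau}u(s,\tau)$.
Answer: $w(s, \tau) = 2 e^{-\tau} \sin(4 \tau) \sin(2 s) + 2 e^{-\tau} \sin(s) \cos(2 \tau)$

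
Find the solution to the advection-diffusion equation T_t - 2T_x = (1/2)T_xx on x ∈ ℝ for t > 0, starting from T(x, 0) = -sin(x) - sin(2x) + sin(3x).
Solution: Change to a moving frame: let η = x + 2t, σ = t and write T(x,t) = u(η,σ).
By the chain rule T_t = u_σ + 2u_η, T_x = u_η, T_xx = u_ηη.
Then T_t - 2T_x = u_σ: the advection term cancels and the PDE becomes the heat equation u_σ = (1/2)u_ηη on η ∈ ℝ.
Initial data: u(η,0) = T(η,0) = -sin(η) - sin(2η) + sin(3η).
On η ∈ ℝ each mode satisfies (sin(nη))″ = -n² sin(nη), so exp(-n²σ/2) sin(nη) solves the heat equation; by superposition u(η,σ) = Σ c_n exp(-n²σ/2) sin(nη).
Reading off the coefficients: c_1=-1, c_2=-1, c_3=1, so u(η,σ) = -exp(-2σ)sin(2η) - exp(-σ/2)sin(η) + exp(-9σ/2)sin(3η).
Substituting back η = x + 2t, σ = t: T(x,t) = u(x + 2t, t).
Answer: T(x, t) = -exp(-2t)sin(4t + 2x) - exp(-t/2)sin(2t + x) + exp(-9t/2)sin(6t + 3x)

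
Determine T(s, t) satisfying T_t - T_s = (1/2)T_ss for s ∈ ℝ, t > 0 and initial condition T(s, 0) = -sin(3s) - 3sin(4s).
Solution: Change to a moving frame: let η = s + t, σ = t and write T(s,t) = u(η,σ).
By the chain rule T_t = u_σ + u_η, T_s = u_η, T_ss = u_ηη.
Then T_t - T_s = u_σ: the advection term cancels and the PDE becomes the heat equation u_σ = (1/2)u_ηη on η ∈ ℝ.
Initial data: u(η,0) = T(η,0) = -sin(3η) - 3sin(4η).
On η ∈ ℝ each mode satisfies (sin(nη))″ = -n² sin(nη), so exp(-n²σ/2) sin(nη) solves the heat equation; by superposition u(η,σ) = Σ c_n exp(-n²σ/2) sin(nη).
Reading off the coefficients: c_3=-1, c_4=-3, so u(η,σ) = -3exp(-8σ)sin(4η) - exp(-9σ/2)sin(3η).
Substituting back η = s + t, σ = t: T(s,t) = u(s + t, t).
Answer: T(s, t) = -3exp(-8t)sin(4s + 4t) - exp(-9t/2)sin(3s + 3t)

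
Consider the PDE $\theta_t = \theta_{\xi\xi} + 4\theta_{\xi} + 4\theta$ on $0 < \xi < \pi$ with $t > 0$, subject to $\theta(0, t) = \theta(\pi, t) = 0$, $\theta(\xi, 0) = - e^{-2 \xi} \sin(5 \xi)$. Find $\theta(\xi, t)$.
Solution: Substitute $\theta = e^{-2\xi}u$, i.e. $u = e^{2\xi}\theta$.
By the product rule, $\theta_{\xi} = e^{-2\xi}(u_{\xi} - 2u)$, $\theta_{\xi\xi} = e^{-2\xi}(u_{\xi\xi} - 4u_{\xi} + 4u)$, $\theta_t = e^{-2\xi}u_t$.
Substituting into the PDE and dividing by $e^{-2\xi}$: $u_t = (u_{\xi\xi} - 4u_{\xi} + 4u) + 4(u_{\xi} - 2u) + 4u$.
The lower-order terms cancel, leaving the standard heat equation $u_t = u_{\xi\xi}$.
Initial data for $u$: $u(\xi,0) = e^{2\xi}\theta(\xi,0) = - \sin(5 \xi)$. The boundary conditions carry over: $u(0,t) = u(\pi,t) = 0$.
Solve for $u$:
  Using separation of variables $u = X(\xi)G(t)$:
  Eigenfunctions: $\sin(n\xi)$, $n = 1, 2, 3, \ldots$
  General solution: $u(\xi, t) = \sum c_n \sin(n\xi) e^{-n^2 t}$
  Matching $u(\xi,0) = - \sin(5 \xi)$ term by term: $c_5=-1$.
Hence $u(\xi,t) = - e^{-25 t} \sin(5 \xi)$.
Transform back: $\theta(\xi,t) = e^{-2\xi}u(\xi,t)$.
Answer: $\theta(\xi, t) = - e^{-2 \xi} e^{-25 t} \sin(5 \xi)$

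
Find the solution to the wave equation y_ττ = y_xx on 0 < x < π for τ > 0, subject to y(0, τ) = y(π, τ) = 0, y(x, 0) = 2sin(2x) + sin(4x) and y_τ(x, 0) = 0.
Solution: Separating variables: y = Σ [A_n cos(ω_n τ) + B_n sin(ω_n τ)] sin(nx), ω_n = n. From ICs: A_2=2, A_4=1.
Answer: y(x, τ) = 2sin(2x)cos(2τ) + sin(4x)cos(4τ)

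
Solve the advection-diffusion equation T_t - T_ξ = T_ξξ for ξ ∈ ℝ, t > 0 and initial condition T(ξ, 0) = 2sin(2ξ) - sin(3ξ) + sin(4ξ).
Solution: Change to a moving frame: let η = ξ + t, σ = t and write T(ξ,t) = u(η,σ).
By the chain rule T_t = u_σ + u_η, T_ξ = u_η, T_ξξ = u_ηη.
Then T_t - T_ξ = u_σ: the advection term cancels and the PDE becomes the heat equation u_σ = u_ηη on η ∈ ℝ.
Initial data: u(η,0) = T(η,0) = 2sin(2η) - sin(3η) + sin(4η).
On η ∈ ℝ each mode satisfies (sin(nη))″ = -n² sin(nη), so exp(-n²σ) sin(nη) solves the heat equation; by superposition u(η,σ) = Σ c_n exp(-n²σ) sin(nη).
Reading off the coefficients: c_2=2, c_3=-1, c_4=1, so u(η,σ) = 2exp(-4σ)sin(2η) - exp(-9σ)sin(3η) + exp(-16σ)sin(4η).
Substituting back η = ξ + t, σ = t: T(ξ,t) = u(ξ + t, t).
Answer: T(ξ, t) = 2exp(-4t)sin(2t + 2ξ) - exp(-9t)sin(3t + 3ξ) + exp(-16t)sin(4t + 4ξ)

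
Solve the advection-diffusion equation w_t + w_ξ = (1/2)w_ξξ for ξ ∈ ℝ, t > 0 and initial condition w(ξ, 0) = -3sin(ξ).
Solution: Moving frame: η = ξ - t, σ = t, w = u(η,σ), so w_t = u_σ - u_η and w_ξξ = u_ηη.
Hence w_t + w_ξ = u_σ and the PDE becomes the heat equation u_σ = (1/2)u_ηη on η ∈ ℝ.
Initial data: u(η,0) = w(η,0) = -3sin(η). Each mode sin(nη) decays as exp(-n²σ/2) on ℝ, so u(η,σ) = Σ c_n exp(-n²σ/2) sin(nη) with c_1=-3: u(η,σ) = -3exp(-σ/2)sin(η).
Substituting back: w(ξ,t) = u(ξ - t, t).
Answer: w(ξ, t) = 3exp(-t/2)sin(t - ξ)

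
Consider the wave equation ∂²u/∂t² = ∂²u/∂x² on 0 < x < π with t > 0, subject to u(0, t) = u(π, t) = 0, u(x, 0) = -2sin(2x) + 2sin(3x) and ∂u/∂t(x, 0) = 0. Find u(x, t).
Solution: Using separation of variables u = X(x)T(t):
Eigenfunctions: sin(nx), n = 1, 2, 3, ...
General solution: u(x, t) = Σ [A_n cos(n t) + B_n sin(n t)] sin(nx)
From u(x,0) = -2sin(2x) + 2sin(3x): A_2=-2, A_3=2. From u_t(x,0) = 0: all B_n = 0.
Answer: u(x, t) = -2sin(2x)cos(2t) + 2sin(3x)cos(3t)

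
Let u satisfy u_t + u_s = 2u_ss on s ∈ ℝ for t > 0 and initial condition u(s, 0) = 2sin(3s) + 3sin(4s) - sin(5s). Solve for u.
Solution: Change to a moving frame: let η = s - t, σ = t and write u(s,t) = w(η,σ).
By the chain rule u_t = w_σ - w_η, u_s = w_η, u_ss = w_ηη.
Then u_t + u_s = w_σ: the advection term cancels and the PDE becomes the heat equation w_σ = 2w_ηη on η ∈ ℝ.
Initial data: w(η,0) = u(η,0) = 2sin(3η) + 3sin(4η) - sin(5η).
On η ∈ ℝ each mode satisfies (sin(nη))″ = -n² sin(nη), so exp(-2n²σ) sin(nη) solves the heat equation; by superposition w(η,σ) = Σ c_n exp(-2n²σ) sin(nη).
Reading off the coefficients: c_3=2, c_4=3, c_5=-1, so w(η,σ) = 2exp(-18σ)sin(3η) + 3exp(-32σ)sin(4η) - exp(-50σ)sin(5η).
Substituting back η = s - t, σ = t: u(s,t) = w(s - t, t).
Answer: u(s, t) = 2exp(-18t)sin(3s - 3t) + 3exp(-32t)sin(4s - 4t) - exp(-50t)sin(5s - 5t)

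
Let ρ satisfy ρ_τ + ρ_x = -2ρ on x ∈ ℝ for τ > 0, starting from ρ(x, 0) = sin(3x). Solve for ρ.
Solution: Substitute ρ = exp(-2τ)u, i.e. u = exp(2τ)ρ.
By the product rule, ρ_τ = exp(-2τ)(u_τ - 2u), ρ_x = exp(-2τ)u_x.
Substituting into the PDE and dividing by exp(-2τ): u_τ - 2u + u_x = -2u.
The lower-order terms cancel, leaving the standard advection equation u_τ + u_x = 0.
Initial data for u: u(x,0) = ρ(x,0) = sin(3x).
Solve for u:
  By method of characteristics (waves move right with speed 1):
  Along characteristics x - τ = const, u is constant, so u(x,τ) = f(x - τ) with f = u(·, 0).
Hence u(x,τ) = sin(3x - 3τ).
Transform back: ρ(x,τ) = exp(-2τ)u(x,τ).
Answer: ρ(x, τ) = exp(-2τ)sin(3x - 3τ)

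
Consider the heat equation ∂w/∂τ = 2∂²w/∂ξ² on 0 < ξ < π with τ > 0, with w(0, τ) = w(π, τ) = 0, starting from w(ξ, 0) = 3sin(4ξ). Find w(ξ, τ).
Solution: Using separation of variables w = X(ξ)T(τ):
Eigenfunctions: sin(nξ), n = 1, 2, 3, ...
General solution: w(ξ, τ) = Σ c_n sin(nξ) exp(-2n² τ)
Matching w(ξ,0) = 3sin(4ξ) term by term: c_4=3.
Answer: w(ξ, τ) = 3exp(-32τ)sin(4ξ)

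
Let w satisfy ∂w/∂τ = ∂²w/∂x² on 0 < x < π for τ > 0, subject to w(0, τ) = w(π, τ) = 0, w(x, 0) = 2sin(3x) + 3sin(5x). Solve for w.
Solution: Using separation of variables w = X(x)T(τ):
Eigenfunctions: sin(nx), n = 1, 2, 3, ...
General solution: w(x, τ) = Σ c_n sin(nx) exp(-n² τ)
Matching w(x,0) = 2sin(3x) + 3sin(5x) term by term: c_3=2, c_5=3.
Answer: w(x, τ) = 2exp(-9τ)sin(3x) + 3exp(-25τ)sin(5x)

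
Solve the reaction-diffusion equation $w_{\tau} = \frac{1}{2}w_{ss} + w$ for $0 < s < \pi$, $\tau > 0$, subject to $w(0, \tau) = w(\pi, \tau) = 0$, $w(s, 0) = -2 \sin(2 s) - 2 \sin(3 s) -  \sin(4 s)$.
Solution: Substitute $w = e^{\tau}u$.
Then $w_{\tau} = e^{\tau}(u_{\tau} + u)$, $w_{ss} = e^{\tau}u_{ss}$; substituting and dividing by $e^{\tau}$, the lower-order terms cancel: $u_{\tau} = \frac{1}{2}u_{ss}$ (standard heat equation).
Data for $u$: $u(s,0) = w(s,0) = -2 \sin(2 s) - 2 \sin(3 s) - \sin(4 s)$. The boundary conditions carry over: $u(0,\tau) = u(\pi,\tau) = 0$.
Separating variables: $u = \sum c_n e^{-n^2\tau/2} \sin(ns)$. From $u(s,0) = -2 \sin(2 s) - 2 \sin(3 s) - \sin(4 s)$: $c_2=-2, c_3=-2, c_4=-1$.
So $u(s,\tau) = -2 e^{-2 \tau} \sin(2 s) - e^{-8 \tau} \sin(4 s) - 2 e^{-9 \tau/2} \sin(3 s)$, and $w(s,\tau) = e^{\tau}u(s,\tau)$.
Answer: $w(s, \tau) = -2 e^{-\tau} \sin(2 s) -  e^{-7 \tau} \sin(4 s) - 2 e^{-7 \tau/2} \sin(3 s)$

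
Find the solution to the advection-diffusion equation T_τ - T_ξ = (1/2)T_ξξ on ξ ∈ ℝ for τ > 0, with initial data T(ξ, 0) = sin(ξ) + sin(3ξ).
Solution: Change to a moving frame: let η = ξ + τ, σ = τ and write T(ξ,τ) = u(η,σ).
By the chain rule T_τ = u_σ + u_η, T_ξ = u_η, T_ξξ = u_ηη.
Then T_τ - T_ξ = u_σ: the advection term cancels and the PDE becomes the heat equation u_σ = (1/2)u_ηη on η ∈ ℝ.
Initial data: u(η,0) = T(η,0) = sin(η) + sin(3η).
On η ∈ ℝ each mode satisfies (sin(nη))″ = -n² sin(nη), so exp(-n²σ/2) sin(nη) solves the heat equation; by superposition u(η,σ) = Σ c_n exp(-n²σ/2) sin(nη).
Reading off the coefficients: c_1=1, c_3=1, so u(η,σ) = exp(-σ/2)sin(η) + exp(-9σ/2)sin(3η).
Substituting back η = ξ + τ, σ = τ: T(ξ,τ) = u(ξ + τ, τ).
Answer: T(ξ, τ) = exp(-τ/2)sin(ξ + τ) + exp(-9τ/2)sin(3ξ + 3τ)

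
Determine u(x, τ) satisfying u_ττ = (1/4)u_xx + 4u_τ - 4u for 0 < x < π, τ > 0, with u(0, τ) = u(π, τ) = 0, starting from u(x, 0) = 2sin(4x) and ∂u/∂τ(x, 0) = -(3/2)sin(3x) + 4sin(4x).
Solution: Substitute u = exp(2τ)w.
Then u_τ = exp(2τ)(w_τ + 2w), u_ττ = exp(2τ)(w_ττ + 4w_τ + 4w), u_xx = exp(2τ)w_xx; substituting and dividing by exp(2τ), the lower-order terms cancel: w_ττ = (1/4)w_xx (standard wave equation).
Data for w: w(x,0) = u(x,0) = 2sin(4x); w_τ(x,0) = u_τ(x,0) - 2u(x,0) = -(3/2)sin(3x). The boundary conditions carry over: w(0,τ) = w(π,τ) = 0.
Separating variables: w = Σ [A_n cos(ω_n τ) + B_n sin(ω_n τ)] sin(nx), ω_n = n/2. From ICs (B_n = velocity coefficient / ω_n): A_4=2, B_3=-1.
So w(x,τ) = -sin(3x)sin(3τ/2) + 2sin(4x)cos(2τ), and u(x,τ) = exp(2τ)w(x,τ).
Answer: u(x, τ) = -exp(2τ)sin(3x)sin(3τ/2) + 2exp(2τ)sin(4x)cos(2τ)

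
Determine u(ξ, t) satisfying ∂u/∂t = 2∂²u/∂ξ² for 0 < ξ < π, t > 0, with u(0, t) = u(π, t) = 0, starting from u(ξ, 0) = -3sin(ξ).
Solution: Using separation of variables u = X(ξ)T(t):
Eigenfunctions: sin(nξ), n = 1, 2, 3, ...
General solution: u(ξ, t) = Σ c_n sin(nξ) exp(-2n² t)
Matching u(ξ,0) = -3sin(ξ) term by term: c_1=-3.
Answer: u(ξ, t) = -3exp(-2t)sin(ξ)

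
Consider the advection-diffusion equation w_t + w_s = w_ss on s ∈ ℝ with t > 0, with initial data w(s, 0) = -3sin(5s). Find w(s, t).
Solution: Change to a moving frame: let η = s - t, σ = t and write w(s,t) = u(η,σ).
By the chain rule w_t = u_σ - u_η, w_s = u_η, w_ss = u_ηη.
Then w_t + w_s = u_σ: the advection term cancels and the PDE becomes the heat equation u_σ = u_ηη on η ∈ ℝ.
Initial data: u(η,0) = w(η,0) = -3sin(5η).
On η ∈ ℝ each mode satisfies (sin(nη))″ = -n² sin(nη), so exp(-n²σ) sin(nη) solves the heat equation; by superposition u(η,σ) = Σ c_n exp(-n²σ) sin(nη).
Reading off the coefficients: c_5=-3, so u(η,σ) = -3exp(-25σ)sin(5η).
Substituting back η = s - t, σ = t: w(s,t) = u(s - t, t).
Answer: w(s, t) = -3exp(-25t)sin(5s - 5t)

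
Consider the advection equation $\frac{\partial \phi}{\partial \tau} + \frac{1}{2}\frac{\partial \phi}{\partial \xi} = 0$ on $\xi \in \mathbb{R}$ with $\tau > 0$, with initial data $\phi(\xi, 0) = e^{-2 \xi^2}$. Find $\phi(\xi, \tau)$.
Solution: By method of characteristics (waves move right with speed 1/2):
Along characteristics $\xi - \frac{1}{2}\tau =$ const, $\phi$ is constant, so $\phi(\xi,\tau) = f(\xi - \frac{1}{2}\tau)$ with $f = \phi( \cdot , 0)$.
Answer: $\phi(\xi, \tau) = e^{-2 (-\tau/2 + \xi)^2}$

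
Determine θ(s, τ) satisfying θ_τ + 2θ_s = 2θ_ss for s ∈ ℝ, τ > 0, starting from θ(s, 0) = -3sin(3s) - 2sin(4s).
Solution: Moving frame: η = s - 2τ, σ = τ, θ = u(η,σ), so θ_τ = u_σ - 2u_η and θ_ss = u_ηη.
Hence θ_τ + 2θ_s = u_σ and the PDE becomes the heat equation u_σ = 2u_ηη on η ∈ ℝ.
Initial data: u(η,0) = θ(η,0) = -3sin(3η) - 2sin(4η). Each mode sin(nη) decays as exp(-2n²σ) on ℝ, so u(η,σ) = Σ c_n exp(-2n²σ) sin(nη) with c_3=-3, c_4=-2: u(η,σ) = -3exp(-18σ)sin(3η) - 2exp(-32σ)sin(4η).
Substituting back: θ(s,τ) = u(s - 2τ, τ).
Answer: θ(s, τ) = -3exp(-18τ)sin(3s - 6τ) - 2exp(-32τ)sin(4s - 8τ)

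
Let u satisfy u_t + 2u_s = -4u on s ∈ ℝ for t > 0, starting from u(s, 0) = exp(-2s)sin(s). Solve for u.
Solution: Substitute u = exp(-2s)w.
Then u_s = exp(-2s)(w_s - 2w), u_t = exp(-2s)w_t; substituting and dividing by exp(-2s), the lower-order terms cancel: w_t + 2w_s = 0 (standard advection equation).
Data for w: w(s,0) = exp(2s)u(s,0) = sin(s).
By characteristics (ds/dt = 2), w(s,t) = f(s - 2t) with f = w(·, 0).
So w(s,t) = sin(s - 2t), and u(s,t) = exp(-2s)w(s,t).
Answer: u(s, t) = exp(-2s)sin(s - 2t)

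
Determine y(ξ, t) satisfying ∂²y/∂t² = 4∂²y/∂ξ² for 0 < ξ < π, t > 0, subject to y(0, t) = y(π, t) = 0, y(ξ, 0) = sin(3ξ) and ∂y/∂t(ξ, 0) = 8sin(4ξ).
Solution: Using separation of variables y = X(ξ)T(t):
Eigenfunctions: sin(nξ), n = 1, 2, 3, ...
General solution: y(ξ, t) = Σ [A_n cos(2n t) + B_n sin(2n t)] sin(nξ)
From y(ξ,0) = sin(3ξ): A_3=1. From y_t(ξ,0) = 8sin(4ξ), using y_t(ξ,0) = Σ ω_n B_n sin(nξ) with ω_n = 2n: B_4 = 8/8 = 1.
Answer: y(ξ, t) = sin(8t)sin(4ξ) + sin(3ξ)cos(6t)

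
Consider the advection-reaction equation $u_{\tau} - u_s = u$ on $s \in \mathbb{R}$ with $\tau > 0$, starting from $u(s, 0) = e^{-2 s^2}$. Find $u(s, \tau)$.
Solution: Substitute $u = e^{\tau}w$, i.e. $w = e^{-\tau}u$.
By the product rule, $u_{\tau} = e^{\tau}(w_{\tau} + w)$, $u_s = e^{\tau}w_s$.
Substituting into the PDE and dividing by $e^{\tau}$: $w_{\tau} + w - w_s = w$.
The lower-order terms cancel, leaving the standard advection equation $w_{\tau} - w_s = 0$.
Initial data for $w$: $w(s,0) = u(s,0) = e^{-2 s^2}$.
Solve for $w$:
  By method of characteristics (waves move left with speed 1):
  Along characteristics $s + \tau =$ const, $w$ is constant, so $w(s,\tau) = f(s + \tau)$ with $f = w( \cdot , 0)$.
Hence $w(s,\tau) = e^{-2 (s + \tau)^2}$.
Transform back: $u(s,\tau) = e^{\tau}w(s,\tau)$.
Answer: $u(s, \tau) = e^{\tau} e^{-2 (\tau + s)^2}$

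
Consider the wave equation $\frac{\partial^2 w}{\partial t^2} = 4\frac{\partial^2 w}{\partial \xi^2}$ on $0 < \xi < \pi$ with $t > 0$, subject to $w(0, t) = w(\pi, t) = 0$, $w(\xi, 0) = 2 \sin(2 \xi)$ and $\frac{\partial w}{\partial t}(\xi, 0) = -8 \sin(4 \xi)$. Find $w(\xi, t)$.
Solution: Using separation of variables $w = X(\xi)T(t)$:
Eigenfunctions: $\sin(n\xi)$, $n = 1, 2, 3, \ldots$
General solution: $w(\xi, t) = \sum [A_n \cos(2n t) + B_n \sin(2n t)] \sin(n\xi)$
From $w(\xi,0) = 2 \sin(2 \xi)$: $A_2=2$. From $w_t(\xi,0) = -8 \sin(4 \xi)$, using $w_t(\xi,0) = \sum \omega_n B_n \sin(n\xi)$ with $\omega_n = 2n$: $B_4 = (-8)/8 = -1$.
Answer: $w(\xi, t) = 2 \sin(2 \xi) \cos(4 t) -  \sin(4 \xi) \sin(8 t)$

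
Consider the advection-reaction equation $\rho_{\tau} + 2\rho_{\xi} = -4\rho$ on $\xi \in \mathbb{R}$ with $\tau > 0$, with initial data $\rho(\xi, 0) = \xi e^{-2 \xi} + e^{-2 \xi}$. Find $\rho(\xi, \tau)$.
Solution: Substitute $\rho = e^{-2\xi}u$, i.e. $u = e^{2\xi}\rho$.
By the product rule, $\rho_{\xi} = e^{-2\xi}(u_{\xi} - 2u)$, $\rho_{\tau} = e^{-2\xi}u_{\tau}$.
Substituting into the PDE and dividing by $e^{-2\xi}$: $u_{\tau} + 2(u_{\xi} - 2u) = -4u$.
The lower-order terms cancel, leaving the standard advection equation $u_{\tau} + 2u_{\xi} = 0$.
Initial data for $u$: $u(\xi,0) = e^{2\xi}\rho(\xi,0) = \xi + 1$.
Solve for $u$:
  By method of characteristics (waves move right with speed 2):
  Along characteristics $\xi - 2\tau =$ const, $u$ is constant, so $u(\xi,\tau) = f(\xi - 2\tau)$ with $f = u( \cdot , 0)$.
Hence $u(\xi,\tau) = \xi - 2 \tau + 1$.
Transform back: $\rho(\xi,\tau) = e^{-2\xi}u(\xi,\tau)$.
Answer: $\rho(\xi, \tau) = -2 \tau e^{-2 \xi} + \xi e^{-2 \xi} + e^{-2 \xi}$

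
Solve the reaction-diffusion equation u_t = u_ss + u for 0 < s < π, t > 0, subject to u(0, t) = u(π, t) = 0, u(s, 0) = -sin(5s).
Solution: Substitute u = exp(t)w, i.e. w = exp(-t)u.
By the product rule, u_t = exp(t)(w_t + w), u_ss = exp(t)w_ss.
Substituting into the PDE and dividing by exp(t): w_t + w = w_ss + w.
The lower-order terms cancel, leaving the standard heat equation w_t = w_ss.
Initial data for w: w(s,0) = u(s,0) = -sin(5s). The boundary conditions carry over: w(0,t) = w(π,t) = 0.
Solve for w:
  Using separation of variables w = X(s)T(t):
  Eigenfunctions: sin(ns), n = 1, 2, 3, ...
  General solution: w(s, t) = Σ c_n sin(ns) exp(-n² t)
  Matching w(s,0) = -sin(5s) term by term: c_5=-1.
Hence w(s,t) = -exp(-25t)sin(5s).
Transform back: u(s,t) = exp(t)w(s,t).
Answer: u(s, t) = -exp(-24t)sin(5s)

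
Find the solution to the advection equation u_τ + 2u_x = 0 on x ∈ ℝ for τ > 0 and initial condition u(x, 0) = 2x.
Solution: By method of characteristics (waves move right with speed 2):
Along characteristics x - 2τ = const, u is constant, so u(x,τ) = f(x - 2τ) with f = u(·, 0).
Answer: u(x, τ) = 2x - 4τ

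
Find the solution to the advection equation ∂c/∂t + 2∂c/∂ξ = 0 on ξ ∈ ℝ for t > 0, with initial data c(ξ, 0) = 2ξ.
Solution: By method of characteristics (waves move right with speed 2):
Along characteristics ξ - 2t = const, c is constant, so c(ξ,t) = f(ξ - 2t) with f = c(·, 0).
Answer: c(ξ, t) = -4t + 2ξ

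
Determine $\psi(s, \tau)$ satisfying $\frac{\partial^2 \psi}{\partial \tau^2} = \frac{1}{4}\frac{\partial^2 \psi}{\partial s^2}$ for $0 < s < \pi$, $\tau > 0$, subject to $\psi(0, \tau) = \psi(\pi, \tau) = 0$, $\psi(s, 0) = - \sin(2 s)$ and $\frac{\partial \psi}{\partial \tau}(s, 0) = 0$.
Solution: Separating variables: $\psi = \sum [A_n \cos(\omega_n \tau) + B_n \sin(\omega_n \tau)] \sin(ns)$, $\omega_n = n/2$. From ICs: $A_2=-1$.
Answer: $\psi(s, \tau) = - \sin(2 s) \cos(\tau)$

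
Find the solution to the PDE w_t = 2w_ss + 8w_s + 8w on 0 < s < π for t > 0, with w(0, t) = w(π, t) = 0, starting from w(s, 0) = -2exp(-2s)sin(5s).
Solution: Substitute w = exp(-2s)u, i.e. u = exp(2s)w.
By the product rule, w_s = exp(-2s)(u_s - 2u), w_ss = exp(-2s)(u_ss - 4u_s + 4u), w_t = exp(-2s)u_t.
Substituting into the PDE and dividing by exp(-2s): u_t = 2(u_ss - 4u_s + 4u) + 8(u_s - 2u) + 8u.
The lower-order terms cancel, leaving the standard heat equation u_t = 2u_ss.
Initial data for u: u(s,0) = exp(2s)w(s,0) = -2sin(5s). The boundary conditions carry over: u(0,t) = u(π,t) = 0.
Solve for u:
  Using separation of variables u = X(s)T(t):
  Eigenfunctions: sin(ns), n = 1, 2, 3, ...
  General solution: u(s, t) = Σ c_n sin(ns) exp(-2n² t)
  Matching u(s,0) = -2sin(5s) term by term: c_5=-2.
Hence u(s,t) = -2exp(-50t)sin(5s).
Transform back: w(s,t) = exp(-2s)u(s,t).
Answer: w(s, t) = -2exp(-2s)exp(-50t)sin(5s)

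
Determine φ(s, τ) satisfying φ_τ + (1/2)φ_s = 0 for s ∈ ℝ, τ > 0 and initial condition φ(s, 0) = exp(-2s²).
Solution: By characteristics (ds/dτ = 1/2), φ(s,τ) = f(s - (1/2)τ) with f = φ(·, 0).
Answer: φ(s, τ) = exp(-2(s - τ/2)²)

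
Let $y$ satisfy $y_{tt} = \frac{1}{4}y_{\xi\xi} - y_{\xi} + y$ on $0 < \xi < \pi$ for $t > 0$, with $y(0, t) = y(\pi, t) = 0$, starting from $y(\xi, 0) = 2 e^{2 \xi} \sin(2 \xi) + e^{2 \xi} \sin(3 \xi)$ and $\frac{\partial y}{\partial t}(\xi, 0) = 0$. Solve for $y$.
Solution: Substitute $y = e^{2\xi}u$.
Then $y_{\xi} = e^{2\xi}(u_{\xi} + 2u)$, $y_{\xi\xi} = e^{2\xi}(u_{\xi\xi} + 4u_{\xi} + 4u)$, $y_{tt} = e^{2\xi}u_{tt}$; substituting and dividing by $e^{2\xi}$, the lower-order terms cancel: $u_{tt} = \frac{1}{4}u_{\xi\xi}$ (standard wave equation).
Data for $u$: $u(\xi,0) = e^{-2\xi}y(\xi,0) = 2 \sin(2 \xi) + \sin(3 \xi)$; $u_t(\xi,0) = e^{-2\xi}y_t(\xi,0) = 0$. The boundary conditions carry over: $u(0,t) = u(\pi,t) = 0$.
Separating variables: $u = \sum [A_n \cos(\omega_n t) + B_n \sin(\omega_n t)] \sin(n\xi)$, $\omega_n = n/2$. From ICs: $A_2=2, A_3=1$.
So $u(\xi,t) = 2 \sin(2 \xi) \cos(t) + \sin(3 \xi) \cos(3 t/2)$, and $y(\xi,t) = e^{2\xi}u(\xi,t)$.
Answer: $y(\xi, t) = 2 e^{2 \xi} \sin(2 \xi) \cos(t) + e^{2 \xi} \sin(3 \xi) \cos(3 t/2)$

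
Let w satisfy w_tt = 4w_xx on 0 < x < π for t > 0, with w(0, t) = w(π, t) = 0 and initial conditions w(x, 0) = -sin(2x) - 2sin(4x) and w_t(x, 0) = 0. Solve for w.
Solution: Separating variables: w = Σ [A_n cos(ω_n t) + B_n sin(ω_n t)] sin(nx), ω_n = 2n. From ICs: A_2=-1, A_4=-2.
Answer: w(x, t) = -sin(2x)cos(4t) - 2sin(4x)cos(8t)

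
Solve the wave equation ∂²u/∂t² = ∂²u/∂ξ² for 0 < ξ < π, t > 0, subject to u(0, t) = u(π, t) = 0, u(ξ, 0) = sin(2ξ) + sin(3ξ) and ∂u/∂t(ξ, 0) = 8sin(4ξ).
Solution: Separating variables: u = Σ [A_n cos(ω_n t) + B_n sin(ω_n t)] sin(nξ), ω_n = n. From ICs (B_n = velocity coefficient / ω_n): A_2=1, A_3=1, B_4=2.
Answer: u(ξ, t) = 2sin(4t)sin(4ξ) + sin(2ξ)cos(2t) + sin(3ξ)cos(3t)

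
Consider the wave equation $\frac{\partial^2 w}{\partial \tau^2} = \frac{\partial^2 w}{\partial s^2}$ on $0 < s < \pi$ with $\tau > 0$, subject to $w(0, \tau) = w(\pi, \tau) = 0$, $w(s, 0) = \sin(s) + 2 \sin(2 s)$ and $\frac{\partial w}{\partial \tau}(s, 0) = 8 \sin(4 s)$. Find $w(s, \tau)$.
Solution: Separating variables: $w = \sum [A_n \cos(\omega_n \tau) + B_n \sin(\omega_n \tau)] \sin(ns)$, $\omega_n = n$. From ICs ($B_n$ = velocity coefficient / $\omega_n$): $A_1=1, A_2=2, B_4=2$.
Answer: $w(s, \tau) = 2 \sin(4 \tau) \sin(4 s) + \sin(s) \cos(\tau) + 2 \sin(2 s) \cos(2 \tau)$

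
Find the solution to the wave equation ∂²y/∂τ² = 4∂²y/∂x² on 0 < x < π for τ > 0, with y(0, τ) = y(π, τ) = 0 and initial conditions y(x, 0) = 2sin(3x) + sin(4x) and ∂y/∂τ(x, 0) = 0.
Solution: Using separation of variables y = X(x)T(τ):
Eigenfunctions: sin(nx), n = 1, 2, 3, ...
General solution: y(x, τ) = Σ [A_n cos(2n τ) + B_n sin(2n τ)] sin(nx)
From y(x,0) = 2sin(3x) + sin(4x): A_3=2, A_4=1. From y_τ(x,0) = 0: all B_n = 0.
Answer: y(x, τ) = 2sin(3x)cos(6τ) + sin(4x)cos(8τ)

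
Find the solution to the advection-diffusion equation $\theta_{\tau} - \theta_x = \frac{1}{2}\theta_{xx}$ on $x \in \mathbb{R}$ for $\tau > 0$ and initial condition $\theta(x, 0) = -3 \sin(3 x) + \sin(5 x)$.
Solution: Change to a moving frame: let $\eta = x + \tau$, $\sigma = \tau$ and write $\theta(x,\tau) = u(\eta,\sigma)$.
By the chain rule $\theta_{\tau} = u_{\sigma} + u_{\eta}$, $\theta_x = u_{\eta}$, $\theta_{xx} = u_{\eta\eta}$.
Then $\theta_{\tau} - \theta_x = u_{\sigma}$: the advection term cancels and the PDE becomes the heat equation $u_{\sigma} = \frac{1}{2}u_{\eta\eta}$ on $\eta \in \mathbb{R}$.
Initial data: $u(\eta,0) = \theta(\eta,0) = -3 \sin(3 \eta) + \sin(5 \eta)$.
On $\eta \in \mathbb{R}$ each mode satisfies $(\sin(n\eta))'' = -n^2 \sin(n\eta)$, so $e^{-n^2\sigma/2} \sin(n\eta)$ solves the heat equation; by superposition $u(\eta,\sigma) = \sum c_n e^{-n^2\sigma/2} \sin(n\eta)$.
Reading off the coefficients: $c_3=-3, c_5=1$, so $u(\eta,\sigma) = -3 e^{-9 \sigma/2} \sin(3 \eta) + e^{-25 \sigma/2} \sin(5 \eta)$.
Substituting back $\eta = x + \tau$, $\sigma = \tau$: $\theta(x,\tau) = u(x + \tau, \tau)$.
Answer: $\theta(x, \tau) = -3 e^{-9 \tau/2} \sin(3 \tau + 3 x) + e^{-25 \tau/2} \sin(5 \tau + 5 x)$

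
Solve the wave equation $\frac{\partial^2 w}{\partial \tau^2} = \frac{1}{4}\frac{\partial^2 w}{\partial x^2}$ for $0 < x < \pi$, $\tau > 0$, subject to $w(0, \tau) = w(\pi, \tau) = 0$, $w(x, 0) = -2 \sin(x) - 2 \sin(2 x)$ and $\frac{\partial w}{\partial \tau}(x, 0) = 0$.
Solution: Separating variables: $w = \sum [A_n \cos(\omega_n \tau) + B_n \sin(\omega_n \tau)] \sin(nx)$, $\omega_n = n/2$. From ICs: $A_1=-2, A_2=-2$.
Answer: $w(x, \tau) = -2 \sin(x) \cos(\tau/2) - 2 \sin(2 x) \cos(\tau)$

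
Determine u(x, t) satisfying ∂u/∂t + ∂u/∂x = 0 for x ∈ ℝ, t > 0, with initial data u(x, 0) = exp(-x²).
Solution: By method of characteristics (waves move right with speed 1):
Along characteristics x - t = const, u is constant, so u(x,t) = f(x - t) with f = u(·, 0).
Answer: u(x, t) = exp(-(-t + x)²)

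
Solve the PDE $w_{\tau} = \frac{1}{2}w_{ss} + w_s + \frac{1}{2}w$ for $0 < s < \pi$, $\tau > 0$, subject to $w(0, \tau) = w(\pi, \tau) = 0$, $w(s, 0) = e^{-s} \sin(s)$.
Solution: Substitute $w = e^{-s}u$, i.e. $u = e^{s}w$.
By the product rule, $w_s = e^{-s}(u_s - u)$, $w_{ss} = e^{-s}(u_{ss} - 2u_s + u)$, $w_{\tau} = e^{-s}u_{\tau}$.
Substituting into the PDE and dividing by $e^{-s}$: $u_{\tau} = \frac{1}{2}(u_{ss} - 2u_s + u) + (u_s - u) + \frac{1}{2}u$.
The lower-order terms cancel, leaving the standard heat equation $u_{\tau} = \frac{1}{2}u_{ss}$.
Initial data for $u$: $u(s,0) = e^{s}w(s,0) = \sin(s)$. The boundary conditions carry over: $u(0,\tau) = u(\pi,\tau) = 0$.
Solve for $u$:
  Using separation of variables $u = X(s)T(\tau)$:
  Eigenfunctions: $\sin(ns)$, $n = 1, 2, 3, \ldots$
  General solution: $u(s, \tau) = \sum c_n \sin(ns) e^{-n^2 \tau/2}$
  Matching $u(s,0) = \sin(s)$ term by term: $c_1=1$.
Hence $u(s,\tau) = e^{-\tau/2} \sin(s)$.
Transform back: $w(s,\tau) = e^{-s}u(s,\tau)$.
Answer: $w(s, \tau) = e^{-\tau/2} e^{-s} \sin(s)$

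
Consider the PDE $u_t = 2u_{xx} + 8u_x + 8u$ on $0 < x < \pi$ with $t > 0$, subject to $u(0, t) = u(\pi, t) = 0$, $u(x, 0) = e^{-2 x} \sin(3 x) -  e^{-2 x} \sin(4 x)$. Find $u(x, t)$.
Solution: Substitute $u = e^{-2x}w$, i.e. $w = e^{2x}u$.
By the product rule, $u_x = e^{-2x}(w_x - 2w)$, $u_{xx} = e^{-2x}(w_{xx} - 4w_x + 4w)$, $u_t = e^{-2x}w_t$.
Substituting into the PDE and dividing by $e^{-2x}$: $w_t = 2(w_{xx} - 4w_x + 4w) + 8(w_x - 2w) + 8w$.
The lower-order terms cancel, leaving the standard heat equation $w_t = 2w_{xx}$.
Initial data for $w$: $w(x,0) = e^{2x}u(x,0) = \sin(3 x) - \sin(4 x)$. The boundary conditions carry over: $w(0,t) = w(\pi,t) = 0$.
Solve for $w$:
  Using separation of variables $w = X(x)T(t)$:
  Eigenfunctions: $\sin(nx)$, $n = 1, 2, 3, \ldots$
  General solution: $w(x, t) = \sum c_n \sin(nx) e^{-2n^2 t}$
  Matching $w(x,0) = \sin(3 x) - \sin(4 x)$ term by term: $c_3=1, c_4=-1$.
Hence $w(x,t) = e^{-18 t} \sin(3 x) - e^{-32 t} \sin(4 x)$.
Transform back: $u(x,t) = e^{-2x}w(x,t)$.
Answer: $u(x, t) = e^{-18 t} e^{-2 x} \sin(3 x) -  e^{-32 t} e^{-2 x} \sin(4 x)$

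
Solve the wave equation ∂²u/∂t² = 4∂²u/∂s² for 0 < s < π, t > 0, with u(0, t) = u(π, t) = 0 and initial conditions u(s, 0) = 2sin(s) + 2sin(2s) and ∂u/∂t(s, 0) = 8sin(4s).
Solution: Using separation of variables u = X(s)T(t):
Eigenfunctions: sin(ns), n = 1, 2, 3, ...
General solution: u(s, t) = Σ [A_n cos(2n t) + B_n sin(2n t)] sin(ns)
From u(s,0) = 2sin(s) + 2sin(2s): A_1=2, A_2=2. From u_t(s,0) = 8sin(4s), using u_t(s,0) = Σ ω_n B_n sin(ns) with ω_n = 2n: B_4 = 8/8 = 1.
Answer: u(s, t) = 2sin(s)cos(2t) + 2sin(2s)cos(4t) + sin(4s)sin(8t)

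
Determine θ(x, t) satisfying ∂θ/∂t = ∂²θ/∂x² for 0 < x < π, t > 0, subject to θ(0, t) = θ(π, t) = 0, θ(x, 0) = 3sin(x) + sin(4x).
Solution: Separating variables: θ = Σ c_n exp(-n²t) sin(nx). From θ(x,0) = 3sin(x) + sin(4x): c_1=3, c_4=1.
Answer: θ(x, t) = 3exp(-t)sin(x) + exp(-16t)sin(4x)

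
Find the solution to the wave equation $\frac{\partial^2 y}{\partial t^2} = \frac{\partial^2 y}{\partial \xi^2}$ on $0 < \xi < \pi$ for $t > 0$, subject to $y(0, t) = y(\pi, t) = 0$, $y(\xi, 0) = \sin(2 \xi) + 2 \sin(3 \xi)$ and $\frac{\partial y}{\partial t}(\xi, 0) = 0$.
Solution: Using separation of variables $y = X(\xi)T(t)$:
Eigenfunctions: $\sin(n\xi)$, $n = 1, 2, 3, \ldots$
General solution: $y(\xi, t) = \sum [A_n \cos(n t) + B_n \sin(n t)] \sin(n\xi)$
From $y(\xi,0) = \sin(2 \xi) + 2 \sin(3 \xi)$: $A_2=1, A_3=2$. From $y_t(\xi,0) = 0$: all $B_n = 0$.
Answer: $y(\xi, t) = \sin(2 \xi) \cos(2 t) + 2 \sin(3 \xi) \cos(3 t)$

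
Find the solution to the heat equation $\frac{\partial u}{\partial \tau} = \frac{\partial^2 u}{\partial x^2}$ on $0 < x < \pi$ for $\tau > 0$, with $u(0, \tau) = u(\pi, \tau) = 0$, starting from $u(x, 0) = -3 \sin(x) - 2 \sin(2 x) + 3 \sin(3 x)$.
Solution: Using separation of variables $u = X(x)T(\tau)$:
Eigenfunctions: $\sin(nx)$, $n = 1, 2, 3, \ldots$
General solution: $u(x, \tau) = \sum c_n \sin(nx) e^{-n^2 \tau}$
Matching $u(x,0) = -3 \sin(x) - 2 \sin(2 x) + 3 \sin(3 x)$ term by term: $c_1=-3, c_2=-2, c_3=3$.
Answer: $u(x, \tau) = -3 e^{-\tau} \sin(x) - 2 e^{-4 \tau} \sin(2 x) + 3 e^{-9 \tau} \sin(3 x)$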